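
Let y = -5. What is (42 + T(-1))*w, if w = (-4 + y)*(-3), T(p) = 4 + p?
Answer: 1215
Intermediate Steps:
w = 27 (w = (-4 - 5)*(-3) = -9*(-3) = 27)
(42 + T(-1))*w = (42 + (4 - 1))*27 = (42 + 3)*27 = 45*27 = 1215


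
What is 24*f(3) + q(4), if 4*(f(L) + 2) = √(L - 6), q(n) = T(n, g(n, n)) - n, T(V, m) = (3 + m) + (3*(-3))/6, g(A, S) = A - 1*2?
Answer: -97/2 + 6*I*√3 ≈ -48.5 + 10.392*I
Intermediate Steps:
g(A, S) = -2 + A (g(A, S) = A - 2 = -2 + A)
T(V, m) = 3/2 + m (T(V, m) = (3 + m) - 9*⅙ = (3 + m) - 3/2 = 3/2 + m)
q(n) = -½ (q(n) = (3/2 + (-2 + n)) - n = (-½ + n) - n = -½)
f(L) = -2 + √(-6 + L)/4 (f(L) = -2 + √(L - 6)/4 = -2 + √(-6 + L)/4)
24*f(3) + q(4) = 24*(-2 + √(-6 + 3)/4) - ½ = 24*(-2 + √(-3)/4) - ½ = 24*(-2 + (I*√3)/4) - ½ = 24*(-2 + I*√3/4) - ½ = (-48 + 6*I*√3) - ½ = -97/2 + 6*I*√3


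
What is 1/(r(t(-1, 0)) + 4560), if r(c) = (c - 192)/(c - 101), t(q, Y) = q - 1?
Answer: 103/469874 ≈ 0.00021921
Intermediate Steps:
t(q, Y) = -1 + q
r(c) = (-192 + c)/(-101 + c)
1/(r(t(-1, 0)) + 4560) = 1/((-192 + (-1 - 1))/(-101 + (-1 - 1)) + 4560) = 1/((-192 - 2)/(-101 - 2) + 4560) = 1/(-194/(-103) + 4560) = 1/(-1/103*(-194) + 4560) = 1/(194/103 + 4560) = 1/(469874/103) = 103/469874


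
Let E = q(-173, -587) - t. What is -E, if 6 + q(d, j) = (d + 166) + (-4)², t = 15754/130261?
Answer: -375029/130261 ≈ -2.8791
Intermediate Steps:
t = 15754/130261 (t = 15754*(1/130261) = 15754/130261 ≈ 0.12094)
q(d, j) = 176 + d (q(d, j) = -6 + ((d + 166) + (-4)²) = -6 + ((166 + d) + 16) = -6 + (182 + d) = 176 + d)
E = 375029/130261 (E = (176 - 173) - 1*15754/130261 = 3 - 15754/130261 = 375029/130261 ≈ 2.8791)
-E = -1*375029/130261 = -375029/130261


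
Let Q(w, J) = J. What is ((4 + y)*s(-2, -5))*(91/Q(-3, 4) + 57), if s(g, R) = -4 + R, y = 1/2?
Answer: -25839/8 ≈ -3229.9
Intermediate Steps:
y = ½ ≈ 0.50000
((4 + y)*s(-2, -5))*(91/Q(-3, 4) + 57) = ((4 + ½)*(-4 - 5))*(91/4 + 57) = ((9/2)*(-9))*(91*(¼) + 57) = -81*(91/4 + 57)/2 = -81/2*319/4 = -25839/8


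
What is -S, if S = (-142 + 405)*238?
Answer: -62594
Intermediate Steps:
S = 62594 (S = 263*238 = 62594)
-S = -1*62594 = -62594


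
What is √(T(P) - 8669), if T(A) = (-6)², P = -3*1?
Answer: I*√8633 ≈ 92.914*I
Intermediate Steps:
P = -3
T(A) = 36
√(T(P) - 8669) = √(36 - 8669) = √(-8633) = I*√8633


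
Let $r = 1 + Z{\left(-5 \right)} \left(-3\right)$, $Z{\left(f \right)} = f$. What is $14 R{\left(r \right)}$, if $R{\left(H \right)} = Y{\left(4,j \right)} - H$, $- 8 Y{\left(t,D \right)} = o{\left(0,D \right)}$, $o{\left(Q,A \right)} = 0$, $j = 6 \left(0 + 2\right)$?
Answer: $-224$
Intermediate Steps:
$j = 12$ ($j = 6 \cdot 2 = 12$)
$Y{\left(t,D \right)} = 0$ ($Y{\left(t,D \right)} = \left(- \frac{1}{8}\right) 0 = 0$)
$r = 16$ ($r = 1 - -15 = 1 + 15 = 16$)
$R{\left(H \right)} = - H$ ($R{\left(H \right)} = 0 - H = - H$)
$14 R{\left(r \right)} = 14 \left(\left(-1\right) 16\right) = 14 \left(-16\right) = -224$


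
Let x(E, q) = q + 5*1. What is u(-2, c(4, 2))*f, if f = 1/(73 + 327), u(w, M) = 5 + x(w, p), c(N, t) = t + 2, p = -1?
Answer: 9/400 ≈ 0.022500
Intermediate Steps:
x(E, q) = 5 + q (x(E, q) = q + 5 = 5 + q)
c(N, t) = 2 + t
u(w, M) = 9 (u(w, M) = 5 + (5 - 1) = 5 + 4 = 9)
f = 1/400 ≈ 0.0025000
u(-2, c(4, 2))*f = 9*(1/400) = 9/400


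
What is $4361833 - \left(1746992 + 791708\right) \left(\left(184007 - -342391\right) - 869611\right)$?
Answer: $871319204933$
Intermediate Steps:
$4361833 - \left(1746992 + 791708\right) \left(\left(184007 - -342391\right) - 869611\right) = 4361833 - 2538700 \left(\left(184007 + 342391\right) - 869611\right) = 4361833 - 2538700 \left(526398 - 869611\right) = 4361833 - 2538700 \left(-343213\right) = 4361833 - -871314843100 = 4361833 + 871314843100 = 871319204933$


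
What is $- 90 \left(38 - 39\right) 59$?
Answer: $5310$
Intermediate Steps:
$- 90 \left(38 - 39\right) 59 = \left(-90\right) \left(-1\right) 59 = 90 \cdot 59 = 5310$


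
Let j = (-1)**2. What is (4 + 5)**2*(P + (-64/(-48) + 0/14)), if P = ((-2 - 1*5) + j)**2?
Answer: 3024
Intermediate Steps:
j = 1
P = 36 (P = ((-2 - 1*5) + 1)**2 = ((-2 - 5) + 1)**2 = (-7 + 1)**2 = (-6)**2 = 36)
(4 + 5)**2*(P + (-64/(-48) + 0/14)) = (4 + 5)**2*(36 + (-64/(-48) + 0/14)) = 9**2*(36 + (-64*(-1/48) + 0*(1/14))) = 81*(36 + (4/3 + 0)) = 81*(36 + 4/3) = 81*(112/3) = 3024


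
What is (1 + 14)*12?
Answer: 180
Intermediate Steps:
(1 + 14)*12 = 15*12 = 180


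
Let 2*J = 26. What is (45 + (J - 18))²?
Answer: 1600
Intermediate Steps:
J = 13 (J = (½)*26 = 13)
(45 + (J - 18))² = (45 + (13 - 18))² = (45 - 5)² = 40² = 1600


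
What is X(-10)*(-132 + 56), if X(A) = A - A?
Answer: 0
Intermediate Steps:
X(A) = 0
X(-10)*(-132 + 56) = 0*(-132 + 56) = 0*(-76) = 0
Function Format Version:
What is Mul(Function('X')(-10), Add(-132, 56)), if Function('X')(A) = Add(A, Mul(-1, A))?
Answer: 0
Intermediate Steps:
Function('X')(A) = 0
Mul(Function('X')(-10), Add(-132, 56)) = Mul(0, Add(-132, 56)) = Mul(0, -76) = 0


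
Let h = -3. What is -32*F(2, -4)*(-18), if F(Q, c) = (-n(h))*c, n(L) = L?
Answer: -6912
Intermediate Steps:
F(Q, c) = 3*c (F(Q, c) = (-1*(-3))*c = 3*c)
-32*F(2, -4)*(-18) = -96*(-4)*(-18) = -32*(-12)*(-18) = 384*(-18) = -6912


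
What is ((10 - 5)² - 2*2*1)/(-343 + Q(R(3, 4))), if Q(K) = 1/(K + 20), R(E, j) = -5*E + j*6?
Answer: -609/9946 ≈ -0.061231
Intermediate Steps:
R(E, j) = -5*E + 6*j
Q(K) = 1/(20 + K)
((10 - 5)² - 2*2*1)/(-343 + Q(R(3, 4))) = ((10 - 5)² - 2*2*1)/(-343 + 1/(20 + (-5*3 + 6*4))) = (5² - 4*1)/(-343 + 1/(20 + (-15 + 24))) = (25 - 4)/(-343 + 1/(20 + 9)) = 21/(-343 + 1/29) = 21/(-9946/29) = 21*(-29/9946) = -609/9946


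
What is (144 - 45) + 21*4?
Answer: 183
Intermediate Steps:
(144 - 45) + 21*4 = 99 + 84 = 183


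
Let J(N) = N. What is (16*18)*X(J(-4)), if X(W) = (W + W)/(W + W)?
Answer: 288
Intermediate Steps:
X(W) = 1 (X(W) = (2*W)/((2*W)) = (2*W)*(1/(2*W)) = 1)
(16*18)*X(J(-4)) = (16*18)*1 = 288*1 = 288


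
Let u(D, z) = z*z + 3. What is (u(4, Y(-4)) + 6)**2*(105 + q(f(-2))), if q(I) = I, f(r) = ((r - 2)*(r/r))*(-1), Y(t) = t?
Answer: 68125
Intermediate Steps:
f(r) = 2 - r (f(r) = ((-2 + r)*1)*(-1) = (-2 + r)*(-1) = 2 - r)
u(D, z) = 3 + z**2 (u(D, z) = z**2 + 3 = 3 + z**2)
(u(4, Y(-4)) + 6)**2*(105 + q(f(-2))) = ((3 + (-4)**2) + 6)**2*(105 + (2 - 1*(-2))) = ((3 + 16) + 6)**2*(105 + (2 + 2)) = (19 + 6)**2*(105 + 4) = 25**2*109 = 625*109 = 68125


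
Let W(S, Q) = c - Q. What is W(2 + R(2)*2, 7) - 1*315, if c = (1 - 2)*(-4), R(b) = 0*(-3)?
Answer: -318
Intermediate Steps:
R(b) = 0
c = 4 (c = -1*(-4) = 4)
W(S, Q) = 4 - Q
W(2 + R(2)*2, 7) - 1*315 = (4 - 1*7) - 1*315 = (4 - 7) - 315 = -3 - 315 = -318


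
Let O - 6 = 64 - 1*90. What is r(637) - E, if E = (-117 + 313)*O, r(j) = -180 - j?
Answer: 3103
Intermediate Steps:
O = -20 (O = 6 + (64 - 1*90) = 6 + (64 - 90) = 6 - 26 = -20)
E = -3920 (E = (-117 + 313)*(-20) = 196*(-20) = -3920)
r(637) - E = (-180 - 1*637) - 1*(-3920) = (-180 - 637) + 3920 = -817 + 3920 = 3103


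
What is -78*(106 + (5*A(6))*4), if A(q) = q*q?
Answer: -64428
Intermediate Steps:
A(q) = q**2
-78*(106 + (5*A(6))*4) = -78*(106 + (5*6**2)*4) = -78*(106 + (5*36)*4) = -78*(106 + 180*4) = -78*(106 + 720) = -78*826 = -64428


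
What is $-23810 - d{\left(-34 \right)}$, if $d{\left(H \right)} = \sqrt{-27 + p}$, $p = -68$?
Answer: $-23810 - i \sqrt{95} \approx -23810.0 - 9.7468 i$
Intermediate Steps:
$d{\left(H \right)} = i \sqrt{95}$ ($d{\left(H \right)} = \sqrt{-27 - 68} = \sqrt{-95} = i \sqrt{95}$)
$-23810 - d{\left(-34 \right)} = -23810 - i \sqrt{95}$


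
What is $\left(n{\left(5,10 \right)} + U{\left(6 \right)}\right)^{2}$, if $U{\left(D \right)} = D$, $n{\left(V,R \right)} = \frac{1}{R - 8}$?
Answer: $\frac{169}{4} \approx 42.25$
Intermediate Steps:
$n{\left(V,R \right)} = \frac{1}{-8 + R}$
$\left(n{\left(5,10 \right)} + U{\left(6 \right)}\right)^{2} = \left(\frac{1}{-8 + 10} + 6\right)^{2} = \left(\frac{1}{2} + 6\right)^{2} = \left(\frac{13}{2}\right)^{2} = \frac{169}{4}$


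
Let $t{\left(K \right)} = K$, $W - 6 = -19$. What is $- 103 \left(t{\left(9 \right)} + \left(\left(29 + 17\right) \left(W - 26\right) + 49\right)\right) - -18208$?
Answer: $197016$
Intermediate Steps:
$W = -13$ ($W = 6 - 19 = -13$)
$- 103 \left(t{\left(9 \right)} + \left(\left(29 + 17\right) \left(W - 26\right) + 49\right)\right) - -18208 = - 103 \left(9 + \left(\left(29 + 17\right) \left(-13 - 26\right) + 49\right)\right) - -18208 = - 103 \left(9 + \left(46 \left(-39\right) + 49\right)\right) + 18208 = - 103 \left(9 + \left(-1794 + 49\right)\right) + 18208 = - 103 \left(9 - 1745\right) + 18208 = \left(-103\right) \left(-1736\right) + 18208 = 178808 + 18208 = 197016$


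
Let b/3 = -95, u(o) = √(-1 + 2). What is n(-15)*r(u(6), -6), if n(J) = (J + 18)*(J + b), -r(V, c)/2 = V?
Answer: 1800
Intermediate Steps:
u(o) = 1 (u(o) = √1 = 1)
b = -285 (b = 3*(-95) = -285)
r(V, c) = -2*V
n(J) = (-285 + J)*(18 + J) (n(J) = (J + 18)*(J - 285) = (18 + J)*(-285 + J) = (-285 + J)*(18 + J))
n(-15)*r(u(6), -6) = (-5130 + (-15)² - 267*(-15))*(-2*1) = (-5130 + 225 + 4005)*(-2) = -900*(-2) = 1800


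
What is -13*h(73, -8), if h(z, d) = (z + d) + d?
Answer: -741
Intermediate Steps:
h(z, d) = z + 2*d (h(z, d) = (d + z) + d = z + 2*d)
-13*h(73, -8) = -13*(73 + 2*(-8)) = -13*(73 - 16) = -13*57 = -741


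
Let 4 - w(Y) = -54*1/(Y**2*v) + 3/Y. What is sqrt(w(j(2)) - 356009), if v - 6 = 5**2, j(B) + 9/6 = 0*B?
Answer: I*sqrt(342118139)/31 ≈ 596.66*I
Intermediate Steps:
j(B) = -3/2 (j(B) = -3/2 + 0*B = -3/2 + 0 = -3/2)
v = 31 (v = 6 + 5**2 = 6 + 25 = 31)
w(Y) = 4 - 3/Y + 54/(31*Y**2) (w(Y) = 4 - (-54*1/(31*Y**2) + 3/Y) = 4 - (-54/(31*Y**2) + 3/Y) = 4 - (3/Y - 54/(31*Y**2)) = 4 + (-3/Y + 54/(31*Y**2)) = 4 - 3/Y + 54/(31*Y**2))
sqrt(w(j(2)) - 356009) = sqrt((4 - 3/(-3/2) + 54/(31*(-3/2)**2)) - 356009) = sqrt((4 - 3*(-2/3) + (54/31)*(4/9)) - 356009) = sqrt((4 + 2 + 24/31) - 356009) = sqrt(210/31 - 356009) = sqrt(-11036069/31) = I*sqrt(342118139)/31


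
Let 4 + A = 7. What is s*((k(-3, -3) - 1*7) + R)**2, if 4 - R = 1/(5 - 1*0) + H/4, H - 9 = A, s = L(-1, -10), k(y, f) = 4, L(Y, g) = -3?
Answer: -363/25 ≈ -14.520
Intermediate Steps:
A = 3 (A = -4 + 7 = 3)
s = -3
H = 12 (H = 9 + 3 = 12)
R = 4/5 (R = 4 - (1/(5 - 1*0) + 12/4) = 4 - (1/(5 + 0) + 12*(1/4)) = 4 - (1/5 + 3) = 4 - 1*16/5 = 4 - 16/5 = 4/5 ≈ 0.80000)
s*((k(-3, -3) - 1*7) + R)**2 = -3*((4 - 1*7) + 4/5)**2 = -3*((4 - 7) + 4/5)**2 = -3*(-3 + 4/5)**2 = -3*(-11/5)**2 = -3*121/25 = -363/25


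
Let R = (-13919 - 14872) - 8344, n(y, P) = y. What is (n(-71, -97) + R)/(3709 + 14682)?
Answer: -702/347 ≈ -2.0231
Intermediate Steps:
R = -37135 (R = -28791 - 8344 = -37135)
(n(-71, -97) + R)/(3709 + 14682) = (-71 - 37135)/(3709 + 14682) = -37206/18391 = -37206*1/18391 = -702/347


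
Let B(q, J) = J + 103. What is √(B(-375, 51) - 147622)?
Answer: 2*I*√36867 ≈ 384.02*I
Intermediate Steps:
B(q, J) = 103 + J
√(B(-375, 51) - 147622) = √((103 + 51) - 147622) = √(154 - 147622) = √(-147468) = 2*I*√36867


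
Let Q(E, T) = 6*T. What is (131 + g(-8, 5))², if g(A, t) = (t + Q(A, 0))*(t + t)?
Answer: 32761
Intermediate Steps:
g(A, t) = 2*t² (g(A, t) = (t + 6*0)*(t + t) = (t + 0)*(2*t) = t*(2*t) = 2*t²)
(131 + g(-8, 5))² = (131 + 2*5²)² = (131 + 2*25)² = (131 + 50)² = 181² = 32761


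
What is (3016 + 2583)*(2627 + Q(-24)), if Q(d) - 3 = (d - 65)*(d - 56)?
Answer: 54590250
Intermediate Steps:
Q(d) = 3 + (-65 + d)*(-56 + d) (Q(d) = 3 + (d - 65)*(d - 56) = 3 + (-65 + d)*(-56 + d))
(3016 + 2583)*(2627 + Q(-24)) = (3016 + 2583)*(2627 + (3643 + (-24)² - 121*(-24))) = 5599*(2627 + (3643 + 576 + 2904)) = 5599*(2627 + 7123) = 5599*9750 = 54590250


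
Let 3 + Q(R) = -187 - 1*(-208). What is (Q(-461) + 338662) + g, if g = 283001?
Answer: 621681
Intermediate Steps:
Q(R) = 18 (Q(R) = -3 + (-187 - 1*(-208)) = -3 + (-187 + 208) = -3 + 21 = 18)
(Q(-461) + 338662) + g = (18 + 338662) + 283001 = 338680 + 283001 = 621681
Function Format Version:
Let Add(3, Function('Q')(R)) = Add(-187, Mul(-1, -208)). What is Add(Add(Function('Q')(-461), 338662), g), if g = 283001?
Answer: 621681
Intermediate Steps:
Function('Q')(R) = 18 (Function('Q')(R) = Add(-3, Add(-187, Mul(-1, -208))) = Add(-3, Add(-187, 208)) = Add(-3, 21) = 18)
Add(Add(Function('Q')(-461), 338662), g) = Add(Add(18, 338662), 283001) = Add(338680, 283001) = 621681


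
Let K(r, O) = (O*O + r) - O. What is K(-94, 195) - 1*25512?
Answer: 12224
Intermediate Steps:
K(r, O) = r + O² - O (K(r, O) = (O² + r) - O = (r + O²) - O = r + O² - O)
K(-94, 195) - 1*25512 = (-94 + 195² - 1*195) - 1*25512 = (-94 + 38025 - 195) - 25512 = 37736 - 25512 = 12224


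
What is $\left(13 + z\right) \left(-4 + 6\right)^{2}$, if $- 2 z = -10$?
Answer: $72$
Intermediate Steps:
$z = 5$ ($z = \left(- \frac{1}{2}\right) \left(-10\right) = 5$)
$\left(13 + z\right) \left(-4 + 6\right)^{2} = \left(13 + 5\right) \left(-4 + 6\right)^{2} = 18 \cdot 2^{2} = 18 \cdot 4 = 72$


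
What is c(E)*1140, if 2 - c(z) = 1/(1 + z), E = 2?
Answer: 1900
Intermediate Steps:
c(z) = 2 - 1/(1 + z)
c(E)*1140 = ((1 + 2*2)/(1 + 2))*1140 = ((1 + 4)/3)*1140 = ((⅓)*5)*1140 = (5/3)*1140 = 1900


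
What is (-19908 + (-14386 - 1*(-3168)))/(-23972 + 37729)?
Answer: -31126/13757 ≈ -2.2626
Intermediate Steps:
(-19908 + (-14386 - 1*(-3168)))/(-23972 + 37729) = (-19908 + (-14386 + 3168))/13757 = (-19908 - 11218)*(1/13757) = -31126*1/13757 = -31126/13757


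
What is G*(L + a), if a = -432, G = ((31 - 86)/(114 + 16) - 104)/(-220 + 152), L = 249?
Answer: -496845/1768 ≈ -281.02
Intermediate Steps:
G = 2715/1768 (G = (-55/130 - 104)/(-68) = (-55*1/130 - 104)*(-1/68) = (-11/26 - 104)*(-1/68) = -2715/26*(-1/68) = 2715/1768 ≈ 1.5356)
G*(L + a) = 2715*(249 - 432)/1768 = (2715/1768)*(-183) = -496845/1768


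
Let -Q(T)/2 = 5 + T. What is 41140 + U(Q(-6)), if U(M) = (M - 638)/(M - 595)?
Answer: 24396656/593 ≈ 41141.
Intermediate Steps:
Q(T) = -10 - 2*T (Q(T) = -2*(5 + T) = -10 - 2*T)
U(M) = (-638 + M)/(-595 + M)
41140 + U(Q(-6)) = 41140 + (-638 + (-10 - 2*(-6)))/(-595 + (-10 - 2*(-6))) = 41140 + (-638 + (-10 + 12))/(-595 + (-10 + 12)) = 41140 + (-638 + 2)/(-595 + 2) = 41140 - 636/(-593) = 41140 - 1/593*(-636) = 41140 + 636/593 = 24396656/593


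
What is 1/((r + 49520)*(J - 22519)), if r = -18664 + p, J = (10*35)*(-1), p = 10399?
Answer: -1/943460595 ≈ -1.0599e-9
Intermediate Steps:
J = -350 (J = 350*(-1) = -350)
r = -8265 (r = -18664 + 10399 = -8265)
1/((r + 49520)*(J - 22519)) = 1/((-8265 + 49520)*(-350 - 22519)) = 1/(41255*(-22869)) = 1/(-943460595) = -1/943460595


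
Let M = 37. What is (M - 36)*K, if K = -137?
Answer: -137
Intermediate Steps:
(M - 36)*K = (37 - 36)*(-137) = 1*(-137) = -137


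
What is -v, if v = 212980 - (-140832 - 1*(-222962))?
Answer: -130850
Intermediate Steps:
v = 130850 (v = 212980 - (-140832 + 222962) = 212980 - 1*82130 = 212980 - 82130 = 130850)
-v = -1*130850 = -130850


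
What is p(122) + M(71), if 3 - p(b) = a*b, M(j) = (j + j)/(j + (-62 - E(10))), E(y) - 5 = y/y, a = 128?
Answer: -46697/3 ≈ -15566.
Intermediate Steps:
E(y) = 6 (E(y) = 5 + y/y = 5 + 1 = 6)
M(j) = 2*j/(-68 + j) (M(j) = (j + j)/(j + (-62 - 1*6)) = (2*j)/(j + (-62 - 6)) = (2*j)/(j - 68) = (2*j)/(-68 + j) = 2*j/(-68 + j))
p(b) = 3 - 128*b
p(122) + M(71) = (3 - 128*122) + 2*71/(-68 + 71) = (3 - 15616) + 2*71/3 = -15613 + 2*71*(⅓) = -15613 + 142/3 = -46697/3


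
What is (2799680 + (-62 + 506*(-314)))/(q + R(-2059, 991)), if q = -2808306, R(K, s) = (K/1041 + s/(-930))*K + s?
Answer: -284063756380/301308780599 ≈ -0.94277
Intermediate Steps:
R(K, s) = s + K*(-s/930 + K/1041) (R(K, s) = (K*(1/1041) + s*(-1/930))*K + s = (K/1041 - s/930)*K + s = (-s/930 + K/1041)*K + s = K*(-s/930 + K/1041) + s = s + K*(-s/930 + K/1041))
(2799680 + (-62 + 506*(-314)))/(q + R(-2059, 991)) = (2799680 + (-62 + 506*(-314)))/(-2808306 + (991 + (1/1041)*(-2059)² - 1/930*(-2059)*991)) = (2799680 + (-62 - 158884))/(-2808306 + (991 + (1/1041)*4239481 + 2040469/930)) = (2799680 - 158946)/(-2808306 + (991 + 4239481/1041 + 2040469/930)) = 2640734/(-2808306 + 780695821/107570) = 2640734/(-301308780599/107570) = 2640734*(-107570/301308780599) = -284063756380/301308780599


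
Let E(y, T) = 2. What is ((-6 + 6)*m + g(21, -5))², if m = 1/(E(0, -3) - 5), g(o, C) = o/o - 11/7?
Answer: 16/49 ≈ 0.32653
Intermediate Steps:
g(o, C) = -4/7 (g(o, C) = 1 - 11*⅐ = 1 - 11/7 = -4/7)
m = -⅓ (m = 1/(2 - 5) = 1/(-3) = -⅓ ≈ -0.33333)
((-6 + 6)*m + g(21, -5))² = ((-6 + 6)*(-⅓) - 4/7)² = (0*(-⅓) - 4/7)² = (0 - 4/7)² = (-4/7)² = 16/49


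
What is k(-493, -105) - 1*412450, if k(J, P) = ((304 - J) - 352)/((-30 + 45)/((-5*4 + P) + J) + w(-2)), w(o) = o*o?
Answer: -337704880/819 ≈ -4.1234e+5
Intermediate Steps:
w(o) = o²
k(J, P) = (-48 - J)/(4 + 15/(-20 + J + P)) (k(J, P) = ((304 - J) - 352)/((-30 + 45)/((-5*4 + P) + J) + (-2)²) = (-48 - J)/(15/((-20 + P) + J) + 4) = (-48 - J)/(15/(-20 + J + P) + 4) = (-48 - J)/(4 + 15/(-20 + J + P)))
k(-493, -105) - 1*412450 = (960 - 1*(-493)² - 48*(-105) - 28*(-493) - 1*(-493)*(-105))/(-65 + 4*(-493) + 4*(-105)) - 1*412450 = (960 - 1*243049 + 5040 + 13804 - 51765)/(-65 - 1972 - 420) - 412450 = (960 - 243049 + 5040 + 13804 - 51765)/(-2457) - 412450 = -1/2457*(-275010) - 412450 = 91670/819 - 412450 = -337704880/819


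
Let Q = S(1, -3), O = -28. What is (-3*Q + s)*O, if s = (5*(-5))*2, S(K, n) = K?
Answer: 1484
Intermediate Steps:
Q = 1
s = -50 (s = -25*2 = -50)
(-3*Q + s)*O = (-3*1 - 50)*(-28) = (-3 - 50)*(-28) = -53*(-28) = 1484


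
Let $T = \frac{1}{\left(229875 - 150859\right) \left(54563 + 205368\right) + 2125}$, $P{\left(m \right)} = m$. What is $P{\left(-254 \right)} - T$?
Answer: $- \frac{5216832345335}{20538710021} \approx -254.0$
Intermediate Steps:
$T = \frac{1}{20538710021}$ ($T = \frac{1}{79016 \cdot 259931 + 2125} = \frac{1}{20538707896 + 2125} = \frac{1}{20538710021} \approx 4.8689 \cdot 10^{-11}$)
$P{\left(-254 \right)} - T = -254 - \frac{1}{20538710021} = - \frac{5216832345335}{20538710021}$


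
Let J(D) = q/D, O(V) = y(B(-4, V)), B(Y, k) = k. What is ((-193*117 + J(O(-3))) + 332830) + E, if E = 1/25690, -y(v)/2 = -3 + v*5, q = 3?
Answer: 47821793711/154140 ≈ 3.1025e+5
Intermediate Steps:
y(v) = 6 - 10*v (y(v) = -2*(-3 + v*5) = -2*(-3 + 5*v) = 6 - 10*v)
O(V) = 6 - 10*V
J(D) = 3/D
E = 1/25690 ≈ 3.8926e-5
((-193*117 + J(O(-3))) + 332830) + E = ((-193*117 + 3/(6 - 10*(-3))) + 332830) + 1/25690 = ((-22581 + 3/(6 + 30)) + 332830) + 1/25690 = ((-22581 + 3/36) + 332830) + 1/25690 = ((-22581 + 3*(1/36)) + 332830) + 1/25690 = ((-22581 + 1/12) + 332830) + 1/25690 = (-270971/12 + 332830) + 1/25690 = 3722989/12 + 1/25690 = 47821793711/154140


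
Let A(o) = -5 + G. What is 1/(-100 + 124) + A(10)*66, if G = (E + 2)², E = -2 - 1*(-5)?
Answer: 31681/24 ≈ 1320.0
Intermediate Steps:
E = 3 (E = -2 + 5 = 3)
G = 25 (G = (3 + 2)² = 5² = 25)
A(o) = 20 (A(o) = -5 + 25 = 20)
1/(-100 + 124) + A(10)*66 = 1/(-100 + 124) + 20*66 = 1/24 + 1320 = 31681/24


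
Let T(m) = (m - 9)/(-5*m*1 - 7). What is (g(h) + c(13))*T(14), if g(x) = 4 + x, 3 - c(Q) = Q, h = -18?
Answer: 120/77 ≈ 1.5584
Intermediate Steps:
c(Q) = 3 - Q
T(m) = (-9 + m)/(-7 - 5*m) (T(m) = (-9 + m)/(-5*m - 7) = (-9 + m)/(-7 - 5*m))
(g(h) + c(13))*T(14) = ((4 - 18) + (3 - 1*13))*((9 - 1*14)/(7 + 5*14)) = (-14 + (3 - 13))*((9 - 14)/(7 + 70)) = (-14 - 10)*(-5/77) = -24*(-5)/77 = -24*(-5/77) = 120/77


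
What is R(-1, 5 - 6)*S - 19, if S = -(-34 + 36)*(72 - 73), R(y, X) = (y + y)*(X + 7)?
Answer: -43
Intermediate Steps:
R(y, X) = 2*y*(7 + X) (R(y, X) = (2*y)*(7 + X) = 2*y*(7 + X))
S = 2 (S = -2*(-1) = -1*(-2) = 2)
R(-1, 5 - 6)*S - 19 = (2*(-1)*(7 + (5 - 6)))*2 - 19 = (2*(-1)*(7 - 1))*2 - 19 = (2*(-1)*6)*2 - 19 = -12*2 - 19 = -24 - 19 = -43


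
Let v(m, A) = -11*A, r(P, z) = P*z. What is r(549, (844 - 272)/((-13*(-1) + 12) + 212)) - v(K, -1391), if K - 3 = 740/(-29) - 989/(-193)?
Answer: -1104103/79 ≈ -13976.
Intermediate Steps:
K = -97348/5597 (K = 3 + (740/(-29) - 989/(-193)) = 3 + (740*(-1/29) - 989*(-1/193)) = 3 + (-740/29 + 989/193) = 3 - 114139/5597 = -97348/5597 ≈ -17.393)
r(549, (844 - 272)/((-13*(-1) + 12) + 212)) - v(K, -1391) = 549*((844 - 272)/((-13*(-1) + 12) + 212)) - (-11)*(-1391) = 549*(572/((13 + 12) + 212)) - 1*15301 = 549*(572/(25 + 212)) - 15301 = 549*(572/237) - 15301 = 104676/79 - 15301 = -1104103/79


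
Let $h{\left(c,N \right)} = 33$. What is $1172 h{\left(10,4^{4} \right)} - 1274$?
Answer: $37402$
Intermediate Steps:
$1172 h{\left(10,4^{4} \right)} - 1274 = 1172 \cdot 33 - 1274 = 38676 - 1274 = 37402$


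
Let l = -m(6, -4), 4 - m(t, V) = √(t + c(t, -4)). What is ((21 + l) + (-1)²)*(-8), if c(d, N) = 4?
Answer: -144 - 8*√10 ≈ -169.30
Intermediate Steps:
m(t, V) = 4 - √(4 + t) (m(t, V) = 4 - √(t + 4) = 4 - √(4 + t))
l = -4 + √10 (l = -(4 - √(4 + 6)) = -(4 - √10) = -4 + √10 ≈ -0.83772)
((21 + l) + (-1)²)*(-8) = ((21 + (-4 + √10)) + (-1)²)*(-8) = ((17 + √10) + 1)*(-8) = (18 + √10)*(-8) = -144 - 8*√10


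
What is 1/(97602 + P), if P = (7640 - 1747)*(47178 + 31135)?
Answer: 1/461596111 ≈ 2.1664e-9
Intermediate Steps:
P = 461498509 (P = 5893*78313 = 461498509)
1/(97602 + P) = 1/(97602 + 461498509) = 1/461596111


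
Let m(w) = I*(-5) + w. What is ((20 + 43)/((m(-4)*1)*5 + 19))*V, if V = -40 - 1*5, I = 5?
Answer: 45/2 ≈ 22.500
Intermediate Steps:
m(w) = -25 + w (m(w) = 5*(-5) + w = -25 + w)
V = -45 (V = -40 - 5 = -45)
((20 + 43)/((m(-4)*1)*5 + 19))*V = ((20 + 43)/(((-25 - 4)*1)*5 + 19))*(-45) = (63/(-29*1*5 + 19))*(-45) = (63/(-29*5 + 19))*(-45) = (63/(-145 + 19))*(-45) = (63/(-126))*(-45) = (63*(-1/126))*(-45) = -1/2*(-45) = 45/2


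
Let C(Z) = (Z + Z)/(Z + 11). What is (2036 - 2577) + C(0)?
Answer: -541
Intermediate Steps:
C(Z) = 2*Z/(11 + Z) (C(Z) = (2*Z)/(11 + Z) = 2*Z/(11 + Z))
(2036 - 2577) + C(0) = (2036 - 2577) + 2*0/(11 + 0) = -541 + 2*0/11 = -541 + 2*0*(1/11) = -541 + 0 = -541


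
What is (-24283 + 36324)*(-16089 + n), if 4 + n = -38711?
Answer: -659894964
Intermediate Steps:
n = -38715 (n = -4 - 38711 = -38715)
(-24283 + 36324)*(-16089 + n) = (-24283 + 36324)*(-16089 - 38715) = 12041*(-54804) = -659894964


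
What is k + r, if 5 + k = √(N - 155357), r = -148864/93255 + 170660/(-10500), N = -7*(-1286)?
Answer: -3551406/155425 + I*√146355 ≈ -22.85 + 382.56*I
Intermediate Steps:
N = 9002
r = -2774281/155425 (r = -148864*1/93255 + 170660*(-1/10500) = -148864/93255 - 1219/75 = -2774281/155425 ≈ -17.850)
k = -5 + I*√146355 (k = -5 + √(9002 - 155357) = -5 + √(-146355) = -5 + I*√146355 ≈ -5.0 + 382.56*I)
k + r = (-5 + I*√146355) - 2774281/155425 = -3551406/155425 + I*√146355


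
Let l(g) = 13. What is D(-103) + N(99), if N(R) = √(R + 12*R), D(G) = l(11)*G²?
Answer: 137917 + 3*√143 ≈ 1.3795e+5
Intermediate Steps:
D(G) = 13*G²
N(R) = √13*√R (N(R) = √(13*R) = √13*√R)
D(-103) + N(99) = 13*(-103)² + √13*√99 = 13*10609 + √13*(3*√11) = 137917 + 3*√143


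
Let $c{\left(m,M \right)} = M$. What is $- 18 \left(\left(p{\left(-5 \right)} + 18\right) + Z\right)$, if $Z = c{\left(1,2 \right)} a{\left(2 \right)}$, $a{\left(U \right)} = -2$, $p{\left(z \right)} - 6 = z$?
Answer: $-270$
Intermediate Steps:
$p{\left(z \right)} = 6 + z$
$Z = -4$ ($Z = 2 \left(-2\right) = -4$)
$- 18 \left(\left(p{\left(-5 \right)} + 18\right) + Z\right) = - 18 \left(\left(\left(6 - 5\right) + 18\right) - 4\right) = - 18 \left(\left(1 + 18\right) - 4\right) = - 18 \left(19 - 4\right) = \left(-18\right) 15 = -270$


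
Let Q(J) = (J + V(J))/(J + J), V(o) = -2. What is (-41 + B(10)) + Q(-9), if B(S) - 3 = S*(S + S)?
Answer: 2927/18 ≈ 162.61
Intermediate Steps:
B(S) = 3 + 2*S² (B(S) = 3 + S*(S + S) = 3 + S*(2*S) = 3 + 2*S²)
Q(J) = (-2 + J)/(2*J) (Q(J) = (J - 2)/(J + J) = (-2 + J)/((2*J)) = (-2 + J)*(1/(2*J)) = (-2 + J)/(2*J))
(-41 + B(10)) + Q(-9) = (-41 + (3 + 2*10²)) + (½)*(-2 - 9)/(-9) = (-41 + (3 + 2*100)) + (½)*(-⅑)*(-11) = (-41 + (3 + 200)) + 11/18 = (-41 + 203) + 11/18 = 162 + 11/18 = 2927/18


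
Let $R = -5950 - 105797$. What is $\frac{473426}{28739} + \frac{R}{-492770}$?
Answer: $\frac{236501627053}{14161717030} \approx 16.7$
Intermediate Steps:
$R = -111747$ ($R = -5950 - 105797 = -111747$)
$\frac{473426}{28739} + \frac{R}{-492770} = \frac{473426}{28739} - \frac{111747}{-492770} = 473426 \cdot \frac{1}{28739} - - \frac{111747}{492770} = \frac{473426}{28739} + \frac{111747}{492770} = \frac{236501627053}{14161717030}$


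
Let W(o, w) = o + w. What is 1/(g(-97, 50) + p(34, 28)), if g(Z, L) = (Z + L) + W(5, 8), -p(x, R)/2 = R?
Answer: -1/90 ≈ -0.011111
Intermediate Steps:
p(x, R) = -2*R
g(Z, L) = 13 + L + Z (g(Z, L) = (Z + L) + (5 + 8) = (L + Z) + 13 = 13 + L + Z)
1/(g(-97, 50) + p(34, 28)) = 1/((13 + 50 - 97) - 2*28) = 1/(-34 - 56) = 1/(-90) = -1/90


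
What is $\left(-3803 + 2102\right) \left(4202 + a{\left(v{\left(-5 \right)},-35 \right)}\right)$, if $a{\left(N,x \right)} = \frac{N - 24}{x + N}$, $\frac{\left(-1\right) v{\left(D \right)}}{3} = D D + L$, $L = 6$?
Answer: $- \frac{915092073}{128} \approx -7.1492 \cdot 10^{6}$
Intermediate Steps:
$v{\left(D \right)} = -18 - 3 D^{2}$ ($v{\left(D \right)} = - 3 \left(D D + 6\right) = - 3 \left(D^{2} + 6\right) = - 3 \left(6 + D^{2}\right) = -18 - 3 D^{2}$)
$a{\left(N,x \right)} = \frac{-24 + N}{N + x}$
$\left(-3803 + 2102\right) \left(4202 + a{\left(v{\left(-5 \right)},-35 \right)}\right) = \left(-3803 + 2102\right) \left(4202 + \frac{-24 - \left(18 + 3 \left(-5\right)^{2}\right)}{\left(-18 - 3 \left(-5\right)^{2}\right) - 35}\right) = - 1701 \left(4202 + \frac{-24 - 93}{\left(-18 - 75\right) - 35}\right) = - 1701 \left(4202 + \frac{-24 - 93}{-93 - 35}\right) = - 1701 \left(4202 + \frac{1}{-128} \left(-117\right)\right) = - 1701 \left(4202 - - \frac{117}{128}\right) = - 1701 \left(4202 + \frac{117}{128}\right) = \left(-1701\right) \frac{537973}{128} = - \frac{915092073}{128}$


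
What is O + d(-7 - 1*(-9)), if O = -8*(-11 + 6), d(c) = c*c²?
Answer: 48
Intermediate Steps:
d(c) = c³
O = 40 (O = -8*(-5) = 40)
O + d(-7 - 1*(-9)) = 40 + (-7 - 1*(-9))³ = 40 + (-7 + 9)³ = 40 + 2³ = 40 + 8 = 48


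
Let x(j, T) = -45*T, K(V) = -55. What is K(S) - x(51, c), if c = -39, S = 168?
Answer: -1810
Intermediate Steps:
K(S) - x(51, c) = -55 - (-45)*(-39) = -55 - 1*1755 = -55 - 1755 = -1810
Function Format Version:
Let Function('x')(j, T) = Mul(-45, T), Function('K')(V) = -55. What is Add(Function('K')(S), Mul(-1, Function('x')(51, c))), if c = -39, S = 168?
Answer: -1810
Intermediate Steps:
Add(Function('K')(S), Mul(-1, Function('x')(51, c))) = Add(-55, Mul(-1, Mul(-45, -39))) = Add(-55, Mul(-1, 1755)) = Add(-55, -1755) = -1810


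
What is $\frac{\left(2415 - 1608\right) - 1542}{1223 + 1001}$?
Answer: $- \frac{735}{2224} \approx -0.33049$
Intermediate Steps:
$\frac{\left(2415 - 1608\right) - 1542}{1223 + 1001} = \frac{\left(2415 - 1608\right) - 1542}{2224} = \left(807 - 1542\right) \frac{1}{2224} = \left(-735\right) \frac{1}{2224} = - \frac{735}{2224}$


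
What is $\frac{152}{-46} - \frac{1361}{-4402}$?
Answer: $- \frac{303249}{101246} \approx -2.9952$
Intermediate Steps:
$\frac{152}{-46} - \frac{1361}{-4402} = 152 \left(- \frac{1}{46}\right) - - \frac{1361}{4402} = - \frac{76}{23} + \frac{1361}{4402} = - \frac{303249}{101246}$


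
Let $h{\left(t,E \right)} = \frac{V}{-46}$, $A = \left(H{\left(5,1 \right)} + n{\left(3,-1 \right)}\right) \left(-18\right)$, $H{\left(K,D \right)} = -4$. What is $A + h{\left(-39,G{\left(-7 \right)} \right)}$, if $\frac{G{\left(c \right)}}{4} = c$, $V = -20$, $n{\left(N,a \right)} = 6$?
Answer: $- \frac{818}{23} \approx -35.565$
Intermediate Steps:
$G{\left(c \right)} = 4 c$
$A = -36$ ($A = \left(-4 + 6\right) \left(-18\right) = 2 \left(-18\right) = -36$)
$h{\left(t,E \right)} = \frac{10}{23}$ ($h{\left(t,E \right)} = - \frac{20}{-46} = \left(-20\right) \left(- \frac{1}{46}\right) = \frac{10}{23}$)
$A + h{\left(-39,G{\left(-7 \right)} \right)} = -36 + \frac{10}{23} = - \frac{818}{23}$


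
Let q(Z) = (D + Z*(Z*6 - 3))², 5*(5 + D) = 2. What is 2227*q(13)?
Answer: 52427820208/25 ≈ 2.0971e+9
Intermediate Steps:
D = -23/5 (D = -5 + (⅕)*2 = -5 + ⅖ = -23/5 ≈ -4.6000)
q(Z) = (-23/5 + Z*(-3 + 6*Z))² (q(Z) = (-23/5 + Z*(Z*6 - 3))² = (-23/5 + Z*(6*Z - 3))² = (-23/5 + Z*(-3 + 6*Z))²)
2227*q(13) = 2227*((23 - 30*13² + 15*13)²/25) = 2227*((23 - 30*169 + 195)²/25) = 2227*((23 - 5070 + 195)²/25) = 2227*((1/25)*(-4852)²) = 2227*((1/25)*23541904) = 2227*(23541904/25) = 52427820208/25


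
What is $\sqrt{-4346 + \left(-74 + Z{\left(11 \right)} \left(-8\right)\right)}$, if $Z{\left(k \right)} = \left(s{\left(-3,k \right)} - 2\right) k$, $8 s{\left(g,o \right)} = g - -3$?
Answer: $2 i \sqrt{1061} \approx 65.146 i$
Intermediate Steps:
$s{\left(g,o \right)} = \frac{3}{8} + \frac{g}{8}$ ($s{\left(g,o \right)} = \frac{g - -3}{8} = \frac{g + 3}{8} = \frac{3 + g}{8} = \frac{3}{8} + \frac{g}{8}$)
$Z{\left(k \right)} = - 2 k$ ($Z{\left(k \right)} = \left(\left(\frac{3}{8} + \frac{1}{8} \left(-3\right)\right) - 2\right) k = \left(\left(\frac{3}{8} - \frac{3}{8}\right) - 2\right) k = \left(0 - 2\right) k = - 2 k$)
$\sqrt{-4346 + \left(-74 + Z{\left(11 \right)} \left(-8\right)\right)} = \sqrt{-4346 - \left(74 - \left(-2\right) 11 \left(-8\right)\right)} = \sqrt{-4346 - -102} = \sqrt{-4346 + \left(-74 + 176\right)} = \sqrt{-4346 + 102} = \sqrt{-4244} = 2 i \sqrt{1061}$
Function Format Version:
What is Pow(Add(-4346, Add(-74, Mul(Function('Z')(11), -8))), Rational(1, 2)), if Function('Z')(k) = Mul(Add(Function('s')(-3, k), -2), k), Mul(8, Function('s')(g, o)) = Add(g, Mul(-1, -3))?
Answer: Mul(2, I, Pow(1061, Rational(1, 2))) ≈ Mul(65.146, I)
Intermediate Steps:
Function('s')(g, o) = Add(Rational(3, 8), Mul(Rational(1, 8), g)) (Function('s')(g, o) = Mul(Rational(1, 8), Add(g, Mul(-1, -3))) = Mul(Rational(1, 8), Add(g, 3)) = Mul(Rational(1, 8), Add(3, g)) = Add(Rational(3, 8), Mul(Rational(1, 8), g)))
Function('Z')(k) = Mul(-2, k) (Function('Z')(k) = Mul(Add(Add(Rational(3, 8), Mul(Rational(1, 8), -3)), -2), k) = Mul(Add(Add(Rational(3, 8), Rational(-3, 8)), -2), k) = Mul(Add(0, -2), k) = Mul(-2, k))
Pow(Add(-4346, Add(-74, Mul(Function('Z')(11), -8))), Rational(1, 2)) = Pow(Add(-4346, Add(-74, Mul(Mul(-2, 11), -8))), Rational(1, 2)) = Pow(Add(-4346, Add(-74, Mul(-22, -8))), Rational(1, 2)) = Pow(Add(-4346, Add(-74, 176)), Rational(1, 2)) = Pow(Add(-4346, 102), Rational(1, 2)) = Pow(-4244, Rational(1, 2)) = Mul(2, I, Pow(1061, Rational(1, 2)))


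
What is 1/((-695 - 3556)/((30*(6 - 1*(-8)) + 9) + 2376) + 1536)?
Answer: 935/1434743 ≈ 0.00065168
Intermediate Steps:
1/((-695 - 3556)/((30*(6 - 1*(-8)) + 9) + 2376) + 1536) = 1/(-4251/((30*(6 + 8) + 9) + 2376) + 1536) = 1/(-4251/((30*14 + 9) + 2376) + 1536) = 1/(-4251/((420 + 9) + 2376) + 1536) = 1/(-4251/(429 + 2376) + 1536) = 1/(-4251/2805 + 1536) = 1/(-4251*1/2805 + 1536) = 1/(-1417/935 + 1536) = 1/(1434743/935) = 935/1434743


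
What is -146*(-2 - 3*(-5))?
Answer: -1898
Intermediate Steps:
-146*(-2 - 3*(-5)) = -146*(-2 + 15) = -146*13 = -1898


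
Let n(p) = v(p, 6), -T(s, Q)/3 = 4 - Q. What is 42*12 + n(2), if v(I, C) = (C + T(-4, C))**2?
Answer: 648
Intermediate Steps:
T(s, Q) = -12 + 3*Q (T(s, Q) = -3*(4 - Q) = -12 + 3*Q)
v(I, C) = (-12 + 4*C)**2 (v(I, C) = (C + (-12 + 3*C))**2 = (-12 + 4*C)**2)
n(p) = 144 (n(p) = 16*(-3 + 6)**2 = 16*3**2 = 16*9 = 144)
42*12 + n(2) = 42*12 + 144 = 504 + 144 = 648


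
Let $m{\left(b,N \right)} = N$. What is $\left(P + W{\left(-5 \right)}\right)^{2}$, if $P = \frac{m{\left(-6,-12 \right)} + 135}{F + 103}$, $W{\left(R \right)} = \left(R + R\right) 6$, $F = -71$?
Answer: $\frac{3229209}{1024} \approx 3153.5$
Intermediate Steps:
$W{\left(R \right)} = 12 R$ ($W{\left(R \right)} = 2 R 6 = 12 R$)
$P = \frac{123}{32}$ ($P = \frac{-12 + 135}{-71 + 103} = \frac{123}{32} \approx 3.8438$)
$\left(P + W{\left(-5 \right)}\right)^{2} = \left(\frac{123}{32} + 12 \left(-5\right)\right)^{2} = \left(\frac{123}{32} - 60\right)^{2} = \left(- \frac{1797}{32}\right)^{2} = \frac{3229209}{1024}$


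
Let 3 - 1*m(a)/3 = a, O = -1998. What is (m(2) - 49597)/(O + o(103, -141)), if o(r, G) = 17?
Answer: 49594/1981 ≈ 25.035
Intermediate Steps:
m(a) = 9 - 3*a
(m(2) - 49597)/(O + o(103, -141)) = ((9 - 3*2) - 49597)/(-1998 + 17) = ((9 - 6) - 49597)/(-1981) = (3 - 49597)*(-1/1981) = -49594*(-1/1981) = 49594/1981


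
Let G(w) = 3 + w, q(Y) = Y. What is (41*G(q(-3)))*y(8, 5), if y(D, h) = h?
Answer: 0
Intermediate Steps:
(41*G(q(-3)))*y(8, 5) = (41*(3 - 3))*5 = (41*0)*5 = 0*5 = 0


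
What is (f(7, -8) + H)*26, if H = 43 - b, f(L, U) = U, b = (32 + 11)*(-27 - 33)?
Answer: 67990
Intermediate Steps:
b = -2580 (b = 43*(-60) = -2580)
H = 2623 (H = 43 - 1*(-2580) = 43 + 2580 = 2623)
(f(7, -8) + H)*26 = (-8 + 2623)*26 = 2615*26 = 67990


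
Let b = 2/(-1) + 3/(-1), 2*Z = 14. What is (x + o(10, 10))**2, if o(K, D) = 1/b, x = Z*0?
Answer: 1/25 ≈ 0.040000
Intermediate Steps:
Z = 7 (Z = (1/2)*14 = 7)
b = -5 (b = 2*(-1) + 3*(-1) = -2 - 3 = -5)
x = 0 (x = 7*0 = 0)
o(K, D) = -1/5 (o(K, D) = 1/(-5) = -1/5)
(x + o(10, 10))**2 = (0 - 1/5)**2 = (-1/5)**2 = 1/25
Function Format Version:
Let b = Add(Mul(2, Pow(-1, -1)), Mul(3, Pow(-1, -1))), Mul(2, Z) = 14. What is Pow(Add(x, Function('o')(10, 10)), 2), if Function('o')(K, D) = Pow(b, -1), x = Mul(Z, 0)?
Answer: Rational(1, 25) ≈ 0.040000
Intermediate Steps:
Z = 7 (Z = Mul(Rational(1, 2), 14) = 7)
b = -5 (b = Add(Mul(2, -1), Mul(3, -1)) = Add(-2, -3) = -5)
x = 0 (x = Mul(7, 0) = 0)
Function('o')(K, D) = Rational(-1, 5) (Function('o')(K, D) = Pow(-5, -1) = Rational(-1, 5))
Pow(Add(x, Function('o')(10, 10)), 2) = Pow(Add(0, Rational(-1, 5)), 2) = Pow(Rational(-1, 5), 2) = Rational(1, 25)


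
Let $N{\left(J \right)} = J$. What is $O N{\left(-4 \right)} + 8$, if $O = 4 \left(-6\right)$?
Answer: $104$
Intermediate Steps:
$O = -24$
$O N{\left(-4 \right)} + 8 = \left(-24\right) \left(-4\right) + 8 = 96 + 8 = 104$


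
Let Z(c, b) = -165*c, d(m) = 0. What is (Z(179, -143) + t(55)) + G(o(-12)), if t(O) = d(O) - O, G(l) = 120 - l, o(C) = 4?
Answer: -29474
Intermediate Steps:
t(O) = -O (t(O) = 0 - O = -O)
(Z(179, -143) + t(55)) + G(o(-12)) = (-165*179 - 1*55) + (120 - 1*4) = (-29535 - 55) + (120 - 4) = -29590 + 116 = -29474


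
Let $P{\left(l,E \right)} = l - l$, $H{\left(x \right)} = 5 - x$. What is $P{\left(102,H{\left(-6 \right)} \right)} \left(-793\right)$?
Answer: $0$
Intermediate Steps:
$P{\left(l,E \right)} = 0$
$P{\left(102,H{\left(-6 \right)} \right)} \left(-793\right) = 0 \left(-793\right) = 0$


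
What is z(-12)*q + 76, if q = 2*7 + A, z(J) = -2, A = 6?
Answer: 36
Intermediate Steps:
q = 20 (q = 2*7 + 6 = 14 + 6 = 20)
z(-12)*q + 76 = -2*20 + 76 = -40 + 76 = 36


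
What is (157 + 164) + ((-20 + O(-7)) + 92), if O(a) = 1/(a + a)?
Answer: 5501/14 ≈ 392.93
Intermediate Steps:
O(a) = 1/(2*a)
(157 + 164) + ((-20 + O(-7)) + 92) = (157 + 164) + ((-20 + (1/2)/(-7)) + 92) = 321 + ((-20 + (1/2)*(-1/7)) + 92) = 321 + ((-20 - 1/14) + 92) = 321 + (-281/14 + 92) = 321 + 1007/14 = 5501/14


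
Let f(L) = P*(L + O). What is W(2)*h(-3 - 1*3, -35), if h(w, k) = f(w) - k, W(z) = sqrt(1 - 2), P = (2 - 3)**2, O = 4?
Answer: 33*I ≈ 33.0*I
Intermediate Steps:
P = 1 (P = (-1)**2 = 1)
f(L) = 4 + L (f(L) = 1*(L + 4) = 1*(4 + L) = 4 + L)
W(z) = I (W(z) = sqrt(-1) = I)
h(w, k) = 4 + w - k (h(w, k) = (4 + w) - k = 4 + w - k)
W(2)*h(-3 - 1*3, -35) = I*(4 + (-3 - 1*3) - 1*(-35)) = I*(4 + (-3 - 3) + 35) = I*(4 - 6 + 35) = I*33 = 33*I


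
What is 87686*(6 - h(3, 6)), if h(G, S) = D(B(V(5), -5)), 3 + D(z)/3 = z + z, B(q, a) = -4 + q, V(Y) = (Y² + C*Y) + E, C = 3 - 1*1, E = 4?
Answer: -17098770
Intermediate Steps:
C = 2 (C = 3 - 1 = 2)
V(Y) = 4 + Y² + 2*Y (V(Y) = (Y² + 2*Y) + 4 = 4 + Y² + 2*Y)
D(z) = -9 + 6*z (D(z) = -9 + 3*(z + z) = -9 + 3*(2*z) = -9 + 6*z)
h(G, S) = 201 (h(G, S) = -9 + 6*(-4 + (4 + 5² + 2*5)) = -9 + 6*(-4 + (4 + 25 + 10)) = -9 + 6*(-4 + 39) = -9 + 6*35 = -9 + 210 = 201)
87686*(6 - h(3, 6)) = 87686*(6 - 1*201) = 87686*(6 - 201) = 87686*(-195) = -17098770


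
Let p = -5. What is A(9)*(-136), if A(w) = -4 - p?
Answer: -136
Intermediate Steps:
A(w) = 1 (A(w) = -4 - 1*(-5) = -4 + 5 = 1)
A(9)*(-136) = 1*(-136) = -136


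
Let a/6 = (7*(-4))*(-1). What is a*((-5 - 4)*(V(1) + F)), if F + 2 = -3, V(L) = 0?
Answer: 7560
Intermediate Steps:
F = -5 (F = -2 - 3 = -5)
a = 168 (a = 6*((7*(-4))*(-1)) = 6*(-28*(-1)) = 6*28 = 168)
a*((-5 - 4)*(V(1) + F)) = 168*((-5 - 4)*(0 - 5)) = 168*(-9*(-5)) = 168*45 = 7560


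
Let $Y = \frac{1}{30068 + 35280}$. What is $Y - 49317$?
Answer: $- \frac{3222767315}{65348} \approx -49317.0$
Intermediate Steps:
$Y = \frac{1}{65348} \approx 1.5303 \cdot 10^{-5}$
$Y - 49317 = \frac{1}{65348} - 49317 = - \frac{3222767315}{65348}$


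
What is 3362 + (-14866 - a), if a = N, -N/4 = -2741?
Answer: -22468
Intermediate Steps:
N = 10964 (N = -4*(-2741) = 10964)
a = 10964
3362 + (-14866 - a) = 3362 + (-14866 - 1*10964) = 3362 + (-14866 - 10964) = 3362 - 25830 = -22468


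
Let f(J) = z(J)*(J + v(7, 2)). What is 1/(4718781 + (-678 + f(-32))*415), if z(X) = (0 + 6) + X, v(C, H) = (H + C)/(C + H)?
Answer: 1/4771901 ≈ 2.0956e-7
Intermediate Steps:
v(C, H) = 1 (v(C, H) = (C + H)/(C + H) = 1)
z(X) = 6 + X
f(J) = (1 + J)*(6 + J) (f(J) = (6 + J)*(J + 1) = (6 + J)*(1 + J) = (1 + J)*(6 + J))
1/(4718781 + (-678 + f(-32))*415) = 1/(4718781 + (-678 + (1 - 32)*(6 - 32))*415) = 1/(4718781 + (-678 - 31*(-26))*415) = 1/(4718781 + (-678 + 806)*415) = 1/(4718781 + 128*415) = 1/(4718781 + 53120) = 1/4771901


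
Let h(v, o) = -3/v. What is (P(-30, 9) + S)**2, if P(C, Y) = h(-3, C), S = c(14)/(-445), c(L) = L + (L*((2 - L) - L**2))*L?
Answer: 1697357601/198025 ≈ 8571.4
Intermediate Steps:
c(L) = L + L**2*(2 - L - L**2) (c(L) = L + (L*(2 - L - L**2))*L = L + L**2*(2 - L - L**2))
S = 40754/445 (S = (14*(1 - 1*14**2 - 1*14**3 + 2*14))/(-445) = (14*(1 - 1*196 - 1*2744 + 28))*(-1/445) = (14*(1 - 196 - 2744 + 28))*(-1/445) = (14*(-2911))*(-1/445) = -40754*(-1/445) = 40754/445 ≈ 91.582)
P(C, Y) = 1 (P(C, Y) = -3/(-3) = -3*(-1/3) = 1)
(P(-30, 9) + S)**2 = (1 + 40754/445)**2 = (41199/445)**2 = 1697357601/198025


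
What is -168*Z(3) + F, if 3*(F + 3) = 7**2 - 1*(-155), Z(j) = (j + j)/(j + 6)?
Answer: -47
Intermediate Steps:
Z(j) = 2*j/(6 + j) (Z(j) = (2*j)/(6 + j) = 2*j/(6 + j))
F = 65 (F = -3 + (7**2 - 1*(-155))/3 = -3 + (49 + 155)/3 = -3 + (1/3)*204 = -3 + 68 = 65)
-168*Z(3) + F = -336*3/(6 + 3) + 65 = -336*3/9 + 65 = -168*2/3 + 65 = -112 + 65 = -47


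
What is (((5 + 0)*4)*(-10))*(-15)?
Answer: 3000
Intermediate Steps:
(((5 + 0)*4)*(-10))*(-15) = ((5*4)*(-10))*(-15) = (20*(-10))*(-15) = -200*(-15) = 3000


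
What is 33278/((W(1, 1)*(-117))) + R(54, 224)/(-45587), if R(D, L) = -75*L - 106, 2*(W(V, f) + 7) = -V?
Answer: 3063758402/80005185 ≈ 38.294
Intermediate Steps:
W(V, f) = -7 - V/2 (W(V, f) = -7 + (-V)/2 = -7 - V/2)
R(D, L) = -106 - 75*L
33278/((W(1, 1)*(-117))) + R(54, 224)/(-45587) = 33278/(((-7 - 1/2*1)*(-117))) + (-106 - 75*224)/(-45587) = 33278/(((-7 - 1/2)*(-117))) + (-106 - 16800)*(-1/45587) = 33278/((-15/2*(-117))) - 16906*(-1/45587) = 33278/(1755/2) + 16906/45587 = 33278*(2/1755) + 16906/45587 = 66556/1755 + 16906/45587 = 3063758402/80005185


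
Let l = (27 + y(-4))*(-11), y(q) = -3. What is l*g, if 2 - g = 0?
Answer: -528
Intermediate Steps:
g = 2 (g = 2 - 1*0 = 2 + 0 = 2)
l = -264 (l = (27 - 3)*(-11) = 24*(-11) = -264)
l*g = -264*2 = -528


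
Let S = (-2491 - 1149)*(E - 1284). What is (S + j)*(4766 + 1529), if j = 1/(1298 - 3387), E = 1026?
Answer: 12349667469305/2089 ≈ 5.9118e+9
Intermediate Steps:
S = 939120 (S = (-2491 - 1149)*(1026 - 1284) = -3640*(-258) = 939120)
j = -1/2089 (j = 1/(-2089) = -1/2089 ≈ -0.00047870)
(S + j)*(4766 + 1529) = (939120 - 1/2089)*(4766 + 1529) = (1961821679/2089)*6295 = 12349667469305/2089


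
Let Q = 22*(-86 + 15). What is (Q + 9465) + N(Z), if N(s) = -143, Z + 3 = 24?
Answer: 7760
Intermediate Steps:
Z = 21 (Z = -3 + 24 = 21)
Q = -1562 (Q = 22*(-71) = -1562)
(Q + 9465) + N(Z) = (-1562 + 9465) - 143 = 7903 - 143 = 7760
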